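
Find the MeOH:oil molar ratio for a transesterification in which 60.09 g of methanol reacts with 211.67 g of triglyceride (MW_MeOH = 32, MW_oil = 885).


Molar ratio = n_MeOH / n_oil = (MeOH/32) / (oil/885) = (MeOH * 885) / (32 * oil)
= (60.09 * 885) / (32 * 211.67)
= 7.8512

7.8512


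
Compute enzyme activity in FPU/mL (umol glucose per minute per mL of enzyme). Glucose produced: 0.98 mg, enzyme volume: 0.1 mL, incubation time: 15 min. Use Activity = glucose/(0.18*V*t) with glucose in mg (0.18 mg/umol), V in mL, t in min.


Activity = glucose_mg / (0.18 mg/umol * V_mL * t_min)
= 0.98 / (0.18 * 0.1 * 15)
= 3.6296 FPU/mL

3.6296 FPU/mL


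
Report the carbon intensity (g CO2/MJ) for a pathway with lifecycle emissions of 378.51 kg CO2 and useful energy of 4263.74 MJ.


CI = CO2 * 1000 / E
= 378.51 * 1000 / 4263.74
= 88.7742 g CO2/MJ

88.7742 g CO2/MJ


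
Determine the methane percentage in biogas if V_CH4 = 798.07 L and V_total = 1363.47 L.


CH4% = V_CH4 / V_total * 100
= 798.07 / 1363.47 * 100
= 58.5323%

58.5323%


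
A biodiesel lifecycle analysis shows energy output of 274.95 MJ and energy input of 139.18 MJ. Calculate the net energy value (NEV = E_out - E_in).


NEV = E_out - E_in
= 274.95 - 139.18
= 135.7700 MJ

135.7700 MJ


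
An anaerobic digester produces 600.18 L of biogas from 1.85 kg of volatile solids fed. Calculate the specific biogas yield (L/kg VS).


Y = V / VS
= 600.18 / 1.85
= 324.4216 L/kg VS

324.4216 L/kg VS


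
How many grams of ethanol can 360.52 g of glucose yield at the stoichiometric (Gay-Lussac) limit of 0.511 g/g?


Theoretical ethanol yield: m_EtOH = 0.511 * m_glucose
m_EtOH = 0.511 * 360.52 = 184.2257 g

184.2257 g


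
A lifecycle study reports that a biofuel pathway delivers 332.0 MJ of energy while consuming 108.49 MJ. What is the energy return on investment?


EROI = E_out / E_in
= 332.0 / 108.49
= 3.0602

3.0602


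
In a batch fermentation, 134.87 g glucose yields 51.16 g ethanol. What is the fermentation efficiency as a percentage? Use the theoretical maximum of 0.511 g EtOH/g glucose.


Fermentation efficiency = (actual / (0.511 * glucose)) * 100
= (51.16 / (0.511 * 134.87)) * 100
= 74.2325%

74.2325%


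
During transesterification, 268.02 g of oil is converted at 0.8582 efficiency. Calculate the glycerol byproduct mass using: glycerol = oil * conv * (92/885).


glycerol = oil * conv * (92/885)
= 268.02 * 0.8582 * 92 / 885
= 23.9111 g

23.9111 g


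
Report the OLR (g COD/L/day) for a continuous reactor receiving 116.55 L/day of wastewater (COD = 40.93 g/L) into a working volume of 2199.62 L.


OLR = Q * S / V
= 116.55 * 40.93 / 2199.62
= 2.1687 g/L/day

2.1687 g/L/day


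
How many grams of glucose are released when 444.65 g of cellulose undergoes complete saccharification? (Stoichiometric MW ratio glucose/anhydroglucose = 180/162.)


glucose = cellulose * 180/162
= 444.65 * 180/162
= 494.0556 g

494.0556 g


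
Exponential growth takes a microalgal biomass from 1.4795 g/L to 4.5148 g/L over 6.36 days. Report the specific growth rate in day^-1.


mu = ln(X2/X1) / dt
= ln(4.5148/1.4795) / 6.36
= 0.1754 per day

0.1754 per day


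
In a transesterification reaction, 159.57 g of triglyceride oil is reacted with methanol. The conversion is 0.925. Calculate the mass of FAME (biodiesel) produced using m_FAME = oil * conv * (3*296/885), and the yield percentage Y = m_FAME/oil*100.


m_FAME = oil * conv * (3 * 296 / 885) = oil * conv * (888/885)
= 159.57 * 0.925 * 888 / 885
= 148.1026 g
Y = m_FAME / oil * 100 = conv * (888/885) * 100
= 0.925 * 888 / 885 * 100
= 92.81%

148.1026 g FAME; Y = 92.81%


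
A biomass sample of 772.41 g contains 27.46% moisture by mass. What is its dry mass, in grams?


Wd = Ww * (1 - MC/100)
= 772.41 * (1 - 27.46/100)
= 560.3062 g

560.3062 g


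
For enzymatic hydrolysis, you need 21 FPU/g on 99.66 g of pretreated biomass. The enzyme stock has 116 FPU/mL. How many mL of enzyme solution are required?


V = dosage * m_sub / activity
V = 21 * 99.66 / 116
V = 18.0419 mL

18.0419 mL


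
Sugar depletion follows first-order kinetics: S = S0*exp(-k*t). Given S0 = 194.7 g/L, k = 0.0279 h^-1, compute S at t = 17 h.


S = S0 * exp(-k * t)
S = 194.7 * exp(-0.0279 * 17)
S = 121.1658 g/L

121.1658 g/L


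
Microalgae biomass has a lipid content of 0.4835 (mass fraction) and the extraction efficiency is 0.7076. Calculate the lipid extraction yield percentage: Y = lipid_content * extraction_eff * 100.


Y = lipid_content * extraction_eff * 100
= 0.4835 * 0.7076 * 100
= 34.2125%

34.2125%


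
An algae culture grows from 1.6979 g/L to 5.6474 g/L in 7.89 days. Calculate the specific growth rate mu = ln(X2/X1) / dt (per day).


mu = ln(X2/X1) / dt
= ln(5.6474/1.6979) / 7.89
= 0.1523 per day

0.1523 per day


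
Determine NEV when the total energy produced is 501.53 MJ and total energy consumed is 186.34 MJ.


NEV = E_out - E_in
= 501.53 - 186.34
= 315.1900 MJ

315.1900 MJ


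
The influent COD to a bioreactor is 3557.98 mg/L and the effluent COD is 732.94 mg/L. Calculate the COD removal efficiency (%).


eta = (COD_in - COD_out) / COD_in * 100
= (3557.98 - 732.94) / 3557.98 * 100
= 79.4001%

79.4001%


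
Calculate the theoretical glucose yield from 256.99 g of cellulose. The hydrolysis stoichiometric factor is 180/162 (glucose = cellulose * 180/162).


glucose = cellulose * 180/162
= 256.99 * 180/162
= 285.5444 g

285.5444 g


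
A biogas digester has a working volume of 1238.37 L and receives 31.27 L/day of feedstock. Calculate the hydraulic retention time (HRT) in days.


HRT = V / Q
= 1238.37 / 31.27
= 39.6025 days

39.6025 days


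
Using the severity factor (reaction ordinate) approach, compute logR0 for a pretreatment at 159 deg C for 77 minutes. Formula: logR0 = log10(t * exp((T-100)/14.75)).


logR0 = log10(t * exp((T - 100) / 14.75))
= log10(77 * exp((159 - 100) / 14.75))
= 3.6237

3.6237


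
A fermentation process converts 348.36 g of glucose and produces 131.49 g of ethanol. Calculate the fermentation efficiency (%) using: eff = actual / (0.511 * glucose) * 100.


Fermentation efficiency = (actual / (0.511 * glucose)) * 100
= (131.49 / (0.511 * 348.36)) * 100
= 73.8658%

73.8658%


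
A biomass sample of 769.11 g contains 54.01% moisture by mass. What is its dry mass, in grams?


Wd = Ww * (1 - MC/100)
= 769.11 * (1 - 54.01/100)
= 353.7137 g

353.7137 g


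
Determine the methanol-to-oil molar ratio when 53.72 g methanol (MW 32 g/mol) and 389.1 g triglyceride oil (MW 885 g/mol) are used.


Molar ratio = n_MeOH / n_oil = (MeOH/32) / (oil/885) = (MeOH * 885) / (32 * oil)
= (53.72 * 885) / (32 * 389.1)
= 3.8183

3.8183


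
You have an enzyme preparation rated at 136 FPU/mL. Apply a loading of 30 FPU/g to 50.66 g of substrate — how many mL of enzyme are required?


V = dosage * m_sub / activity
V = 30 * 50.66 / 136
V = 11.1750 mL

11.1750 mL


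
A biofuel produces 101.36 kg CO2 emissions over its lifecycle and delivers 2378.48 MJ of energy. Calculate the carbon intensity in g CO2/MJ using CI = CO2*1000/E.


CI = CO2 * 1000 / E
= 101.36 * 1000 / 2378.48
= 42.6155 g CO2/MJ

42.6155 g CO2/MJ


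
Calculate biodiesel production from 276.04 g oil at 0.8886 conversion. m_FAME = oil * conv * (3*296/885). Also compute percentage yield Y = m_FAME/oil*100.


m_FAME = oil * conv * (3 * 296 / 885) = oil * conv * (888/885)
= 276.04 * 0.8886 * 888 / 885
= 246.1206 g
Y = m_FAME / oil * 100 = conv * (888/885) * 100
= 0.8886 * 888 / 885 * 100
= 89.16%

246.1206 g FAME; Y = 89.16%


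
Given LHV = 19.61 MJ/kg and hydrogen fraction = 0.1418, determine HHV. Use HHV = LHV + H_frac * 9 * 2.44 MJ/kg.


HHV = LHV + H_frac * 9 * 2.44
= 19.61 + 0.1418 * 9 * 2.44
= 22.7239 MJ/kg

22.7239 MJ/kg


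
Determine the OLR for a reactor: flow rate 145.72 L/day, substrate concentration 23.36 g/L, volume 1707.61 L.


OLR = Q * S / V
= 145.72 * 23.36 / 1707.61
= 1.9934 g/L/day

1.9934 g/L/day


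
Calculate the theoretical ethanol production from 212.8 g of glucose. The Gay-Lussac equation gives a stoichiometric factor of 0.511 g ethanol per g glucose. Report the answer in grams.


Theoretical ethanol yield: m_EtOH = 0.511 * m_glucose
m_EtOH = 0.511 * 212.8 = 108.7408 g

108.7408 g


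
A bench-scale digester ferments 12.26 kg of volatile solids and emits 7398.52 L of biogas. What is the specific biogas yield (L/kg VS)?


Y = V / VS
= 7398.52 / 12.26
= 603.4682 L/kg VS

603.4682 L/kg VS


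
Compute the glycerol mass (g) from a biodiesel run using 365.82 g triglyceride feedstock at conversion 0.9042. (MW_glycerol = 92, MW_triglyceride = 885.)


glycerol = oil * conv * (92/885)
= 365.82 * 0.9042 * 92 / 885
= 34.3856 g

34.3856 g


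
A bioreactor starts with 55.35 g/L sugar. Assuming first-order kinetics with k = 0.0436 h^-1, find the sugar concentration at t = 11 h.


S = S0 * exp(-k * t)
S = 55.35 * exp(-0.0436 * 11)
S = 34.2634 g/L

34.2634 g/L


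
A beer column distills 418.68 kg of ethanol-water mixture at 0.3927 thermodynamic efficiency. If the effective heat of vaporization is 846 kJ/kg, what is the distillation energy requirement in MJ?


E = m * 846 / (eta * 1000)
= 418.68 * 846 / (0.3927 * 1000)
= 901.9691 MJ

901.9691 MJ


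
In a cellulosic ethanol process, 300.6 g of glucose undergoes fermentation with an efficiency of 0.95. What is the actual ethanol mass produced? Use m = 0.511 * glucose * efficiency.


Actual ethanol: m = 0.511 * 300.6 * 0.95
m = 145.9263 g

145.9263 g


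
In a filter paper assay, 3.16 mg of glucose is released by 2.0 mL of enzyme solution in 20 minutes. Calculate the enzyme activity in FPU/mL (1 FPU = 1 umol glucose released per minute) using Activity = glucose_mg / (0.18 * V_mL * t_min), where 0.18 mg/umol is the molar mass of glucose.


Activity = glucose_mg / (0.18 mg/umol * V_mL * t_min)
= 3.16 / (0.18 * 2.0 * 20)
= 0.4389 FPU/mL

0.4389 FPU/mL


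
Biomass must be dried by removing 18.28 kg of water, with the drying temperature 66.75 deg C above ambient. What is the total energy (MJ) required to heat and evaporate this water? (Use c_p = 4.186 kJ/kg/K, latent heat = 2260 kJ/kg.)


E = m_water * (4.186 * dT + 2260) / 1000
= 18.28 * (4.186 * 66.75 + 2260) / 1000
= 46.4205 MJ

46.4205 MJ


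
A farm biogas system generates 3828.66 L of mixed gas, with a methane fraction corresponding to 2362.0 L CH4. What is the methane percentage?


CH4% = V_CH4 / V_total * 100
= 2362.0 / 3828.66 * 100
= 61.6926%

61.6926%


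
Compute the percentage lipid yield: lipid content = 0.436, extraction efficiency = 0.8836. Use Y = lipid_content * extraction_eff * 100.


Y = lipid_content * extraction_eff * 100
= 0.436 * 0.8836 * 100
= 38.5250%

38.5250%


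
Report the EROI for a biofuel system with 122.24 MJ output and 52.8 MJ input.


EROI = E_out / E_in
= 122.24 / 52.8
= 2.3152

2.3152


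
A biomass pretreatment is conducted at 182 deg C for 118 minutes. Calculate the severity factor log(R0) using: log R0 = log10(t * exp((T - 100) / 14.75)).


logR0 = log10(t * exp((T - 100) / 14.75))
= log10(118 * exp((182 - 100) / 14.75))
= 4.4863

4.4863


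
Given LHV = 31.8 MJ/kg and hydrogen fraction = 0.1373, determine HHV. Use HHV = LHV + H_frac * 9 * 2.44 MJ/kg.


HHV = LHV + H_frac * 9 * 2.44
= 31.8 + 0.1373 * 9 * 2.44
= 34.8151 MJ/kg

34.8151 MJ/kg


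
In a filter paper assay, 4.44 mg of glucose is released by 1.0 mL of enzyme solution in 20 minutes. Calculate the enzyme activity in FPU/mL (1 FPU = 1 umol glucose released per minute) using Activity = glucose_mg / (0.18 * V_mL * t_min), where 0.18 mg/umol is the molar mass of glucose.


Activity = glucose_mg / (0.18 mg/umol * V_mL * t_min)
= 4.44 / (0.18 * 1.0 * 20)
= 1.2333 FPU/mL

1.2333 FPU/mL


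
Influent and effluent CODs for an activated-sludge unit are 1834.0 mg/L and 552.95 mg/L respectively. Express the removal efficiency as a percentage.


eta = (COD_in - COD_out) / COD_in * 100
= (1834.0 - 552.95) / 1834.0 * 100
= 69.8501%

69.8501%


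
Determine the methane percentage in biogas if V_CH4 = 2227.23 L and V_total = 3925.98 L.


CH4% = V_CH4 / V_total * 100
= 2227.23 / 3925.98 * 100
= 56.7305%

56.7305%


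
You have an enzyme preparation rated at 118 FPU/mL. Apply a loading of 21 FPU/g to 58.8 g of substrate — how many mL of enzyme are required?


V = dosage * m_sub / activity
V = 21 * 58.8 / 118
V = 10.4644 mL

10.4644 mL


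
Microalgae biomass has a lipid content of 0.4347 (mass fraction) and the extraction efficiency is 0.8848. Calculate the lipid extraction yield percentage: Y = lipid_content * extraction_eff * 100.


Y = lipid_content * extraction_eff * 100
= 0.4347 * 0.8848 * 100
= 38.4623%

38.4623%


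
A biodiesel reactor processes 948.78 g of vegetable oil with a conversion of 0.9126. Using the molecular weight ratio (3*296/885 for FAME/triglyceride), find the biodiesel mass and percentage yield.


m_FAME = oil * conv * (3 * 296 / 885) = oil * conv * (888/885)
= 948.78 * 0.9126 * 888 / 885
= 868.7917 g
Y = m_FAME / oil * 100 = conv * (888/885) * 100
= 0.9126 * 888 / 885 * 100
= 91.57%

868.7917 g FAME; Y = 91.57%


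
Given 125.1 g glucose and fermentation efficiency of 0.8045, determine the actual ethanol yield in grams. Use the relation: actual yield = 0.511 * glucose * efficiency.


Actual ethanol: m = 0.511 * 125.1 * 0.8045
m = 51.4285 g

51.4285 g


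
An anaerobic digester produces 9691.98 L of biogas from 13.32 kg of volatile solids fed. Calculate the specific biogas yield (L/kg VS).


Y = V / VS
= 9691.98 / 13.32
= 727.6261 L/kg VS

727.6261 L/kg VS


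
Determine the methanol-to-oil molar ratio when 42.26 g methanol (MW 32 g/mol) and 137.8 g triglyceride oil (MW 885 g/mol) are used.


Molar ratio = n_MeOH / n_oil = (MeOH/32) / (oil/885) = (MeOH * 885) / (32 * oil)
= (42.26 * 885) / (32 * 137.8)
= 8.4815

8.4815


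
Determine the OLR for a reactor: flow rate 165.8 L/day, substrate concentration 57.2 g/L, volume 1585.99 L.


OLR = Q * S / V
= 165.8 * 57.2 / 1585.99
= 5.9797 g/L/day

5.9797 g/L/day


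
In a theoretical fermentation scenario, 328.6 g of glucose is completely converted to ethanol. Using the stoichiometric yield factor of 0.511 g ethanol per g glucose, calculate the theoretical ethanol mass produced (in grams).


Theoretical ethanol yield: m_EtOH = 0.511 * m_glucose
m_EtOH = 0.511 * 328.6 = 167.9146 g

167.9146 g


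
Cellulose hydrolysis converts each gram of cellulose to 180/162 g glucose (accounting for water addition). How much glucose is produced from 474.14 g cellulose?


glucose = cellulose * 180/162
= 474.14 * 180/162
= 526.8222 g

526.8222 g


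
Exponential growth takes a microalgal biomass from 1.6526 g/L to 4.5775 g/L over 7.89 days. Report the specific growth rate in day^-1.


mu = ln(X2/X1) / dt
= ln(4.5775/1.6526) / 7.89
= 0.1291 per day

0.1291 per day


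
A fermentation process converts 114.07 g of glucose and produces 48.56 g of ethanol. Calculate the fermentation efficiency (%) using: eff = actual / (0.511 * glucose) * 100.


Fermentation efficiency = (actual / (0.511 * glucose)) * 100
= (48.56 / (0.511 * 114.07)) * 100
= 83.3079%

83.3079%


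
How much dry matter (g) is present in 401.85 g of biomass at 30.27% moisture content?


Wd = Ww * (1 - MC/100)
= 401.85 * (1 - 30.27/100)
= 280.2100 g

280.2100 g


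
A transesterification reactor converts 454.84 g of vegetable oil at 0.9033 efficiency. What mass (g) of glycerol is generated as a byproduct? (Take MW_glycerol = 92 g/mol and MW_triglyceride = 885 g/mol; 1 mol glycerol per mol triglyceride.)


glycerol = oil * conv * (92/885)
= 454.84 * 0.9033 * 92 / 885
= 42.7106 g

42.7106 g


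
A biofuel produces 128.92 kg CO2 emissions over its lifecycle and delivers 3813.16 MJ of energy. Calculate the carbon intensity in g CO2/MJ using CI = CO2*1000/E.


CI = CO2 * 1000 / E
= 128.92 * 1000 / 3813.16
= 33.8092 g CO2/MJ

33.8092 g CO2/MJ


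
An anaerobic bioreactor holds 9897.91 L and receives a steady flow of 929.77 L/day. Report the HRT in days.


HRT = V / Q
= 9897.91 / 929.77
= 10.6455 days

10.6455 days


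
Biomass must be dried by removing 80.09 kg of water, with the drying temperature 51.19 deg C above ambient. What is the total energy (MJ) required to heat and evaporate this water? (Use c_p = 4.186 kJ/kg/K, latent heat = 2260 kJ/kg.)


E = m_water * (4.186 * dT + 2260) / 1000
= 80.09 * (4.186 * 51.19 + 2260) / 1000
= 198.1652 MJ

198.1652 MJ


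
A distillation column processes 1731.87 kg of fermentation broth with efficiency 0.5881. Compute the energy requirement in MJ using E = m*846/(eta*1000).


E = m * 846 / (eta * 1000)
= 1731.87 * 846 / (0.5881 * 1000)
= 2491.3484 MJ

2491.3484 MJ


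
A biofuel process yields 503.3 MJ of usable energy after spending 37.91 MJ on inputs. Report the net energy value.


NEV = E_out - E_in
= 503.3 - 37.91
= 465.3900 MJ

465.3900 MJ


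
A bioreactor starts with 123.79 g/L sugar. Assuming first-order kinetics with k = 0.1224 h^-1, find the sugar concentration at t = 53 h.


S = S0 * exp(-k * t)
S = 123.79 * exp(-0.1224 * 53)
S = 0.1885 g/L

0.1885 g/L


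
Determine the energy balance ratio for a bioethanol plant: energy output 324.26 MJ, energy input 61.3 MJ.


EROI = E_out / E_in
= 324.26 / 61.3
= 5.2897

5.2897


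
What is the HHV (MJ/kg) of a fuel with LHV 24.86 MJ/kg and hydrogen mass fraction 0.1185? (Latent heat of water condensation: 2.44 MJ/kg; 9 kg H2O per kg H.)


HHV = LHV + H_frac * 9 * 2.44
= 24.86 + 0.1185 * 9 * 2.44
= 27.4623 MJ/kg

27.4623 MJ/kg


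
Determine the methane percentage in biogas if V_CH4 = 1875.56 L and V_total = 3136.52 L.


CH4% = V_CH4 / V_total * 100
= 1875.56 / 3136.52 * 100
= 59.7975%

59.7975%


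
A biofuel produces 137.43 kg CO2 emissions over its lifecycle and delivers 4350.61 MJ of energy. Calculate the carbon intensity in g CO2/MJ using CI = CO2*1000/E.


CI = CO2 * 1000 / E
= 137.43 * 1000 / 4350.61
= 31.5887 g CO2/MJ

31.5887 g CO2/MJ


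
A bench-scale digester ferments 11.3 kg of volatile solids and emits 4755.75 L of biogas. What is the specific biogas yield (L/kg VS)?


Y = V / VS
= 4755.75 / 11.3
= 420.8628 L/kg VS

420.8628 L/kg VS


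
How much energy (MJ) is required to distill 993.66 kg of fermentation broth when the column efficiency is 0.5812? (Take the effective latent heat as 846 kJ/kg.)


E = m * 846 / (eta * 1000)
= 993.66 * 846 / (0.5812 * 1000)
= 1446.3805 MJ

1446.3805 MJ


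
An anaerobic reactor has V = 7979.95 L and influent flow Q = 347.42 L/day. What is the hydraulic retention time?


HRT = V / Q
= 7979.95 / 347.42
= 22.9692 days

22.9692 days


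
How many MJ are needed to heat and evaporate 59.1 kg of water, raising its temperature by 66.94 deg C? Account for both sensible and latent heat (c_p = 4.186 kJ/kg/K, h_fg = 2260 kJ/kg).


E = m_water * (4.186 * dT + 2260) / 1000
= 59.1 * (4.186 * 66.94 + 2260) / 1000
= 150.1265 MJ

150.1265 MJ


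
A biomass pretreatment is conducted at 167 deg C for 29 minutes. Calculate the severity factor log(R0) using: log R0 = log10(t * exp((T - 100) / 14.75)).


logR0 = log10(t * exp((T - 100) / 14.75))
= log10(29 * exp((167 - 100) / 14.75))
= 3.4351

3.4351


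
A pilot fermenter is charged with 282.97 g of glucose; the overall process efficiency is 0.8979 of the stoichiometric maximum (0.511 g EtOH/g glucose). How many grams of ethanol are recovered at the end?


Actual ethanol: m = 0.511 * 282.97 * 0.8979
m = 129.8342 g

129.8342 g


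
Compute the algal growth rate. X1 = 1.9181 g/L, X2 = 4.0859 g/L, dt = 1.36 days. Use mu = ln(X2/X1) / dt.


mu = ln(X2/X1) / dt
= ln(4.0859/1.9181) / 1.36
= 0.5560 per day

0.5560 per day


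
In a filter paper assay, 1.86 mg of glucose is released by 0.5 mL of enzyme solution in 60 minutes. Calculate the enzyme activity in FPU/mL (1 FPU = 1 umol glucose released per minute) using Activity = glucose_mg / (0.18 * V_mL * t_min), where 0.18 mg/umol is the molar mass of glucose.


Activity = glucose_mg / (0.18 mg/umol * V_mL * t_min)
= 1.86 / (0.18 * 0.5 * 60)
= 0.3444 FPU/mL

0.3444 FPU/mL


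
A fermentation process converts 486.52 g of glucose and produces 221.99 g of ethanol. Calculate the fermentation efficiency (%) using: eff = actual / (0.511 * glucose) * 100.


Fermentation efficiency = (actual / (0.511 * glucose)) * 100
= (221.99 / (0.511 * 486.52)) * 100
= 89.2918%

89.2918%


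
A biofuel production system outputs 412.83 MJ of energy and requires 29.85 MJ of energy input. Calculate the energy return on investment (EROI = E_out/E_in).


EROI = E_out / E_in
= 412.83 / 29.85
= 13.8302

13.8302


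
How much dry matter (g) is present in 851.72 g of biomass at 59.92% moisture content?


Wd = Ww * (1 - MC/100)
= 851.72 * (1 - 59.92/100)
= 341.3694 g

341.3694 g


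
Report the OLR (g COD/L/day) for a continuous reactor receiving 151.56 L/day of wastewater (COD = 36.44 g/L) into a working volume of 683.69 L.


OLR = Q * S / V
= 151.56 * 36.44 / 683.69
= 8.0780 g/L/day

8.0780 g/L/day


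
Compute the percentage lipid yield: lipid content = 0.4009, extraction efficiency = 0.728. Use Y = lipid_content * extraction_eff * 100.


Y = lipid_content * extraction_eff * 100
= 0.4009 * 0.728 * 100
= 29.1855%

29.1855%


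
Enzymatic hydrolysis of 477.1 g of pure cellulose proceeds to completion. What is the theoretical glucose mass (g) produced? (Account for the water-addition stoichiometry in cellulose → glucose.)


glucose = cellulose * 180/162
= 477.1 * 180/162
= 530.1111 g

530.1111 g


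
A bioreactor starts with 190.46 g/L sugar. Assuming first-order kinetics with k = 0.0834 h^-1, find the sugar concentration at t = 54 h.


S = S0 * exp(-k * t)
S = 190.46 * exp(-0.0834 * 54)
S = 2.1082 g/L

2.1082 g/L


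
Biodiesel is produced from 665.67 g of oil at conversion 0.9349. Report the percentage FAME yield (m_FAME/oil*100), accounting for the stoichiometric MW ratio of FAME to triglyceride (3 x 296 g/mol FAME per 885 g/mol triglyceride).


m_FAME = oil * conv * (3 * 296 / 885) = oil * conv * (888/885)
= 665.67 * 0.9349 * 888 / 885
= 624.4445 g
Y = m_FAME / oil * 100 = conv * (888/885) * 100
= 0.9349 * 888 / 885 * 100
= 93.81%

93.81%


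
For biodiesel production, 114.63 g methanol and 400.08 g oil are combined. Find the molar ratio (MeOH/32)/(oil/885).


Molar ratio = n_MeOH / n_oil = (MeOH/32) / (oil/885) = (MeOH * 885) / (32 * oil)
= (114.63 * 885) / (32 * 400.08)
= 7.9240

7.9240


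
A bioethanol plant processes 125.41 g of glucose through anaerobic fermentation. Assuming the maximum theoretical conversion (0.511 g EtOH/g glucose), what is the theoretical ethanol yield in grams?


Theoretical ethanol yield: m_EtOH = 0.511 * m_glucose
m_EtOH = 0.511 * 125.41 = 64.0845 g

64.0845 g


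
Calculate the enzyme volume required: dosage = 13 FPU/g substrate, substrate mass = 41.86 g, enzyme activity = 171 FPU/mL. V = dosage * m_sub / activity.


V = dosage * m_sub / activity
V = 13 * 41.86 / 171
V = 3.1823 mL

3.1823 mL


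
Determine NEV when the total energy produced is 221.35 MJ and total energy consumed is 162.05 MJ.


NEV = E_out - E_in
= 221.35 - 162.05
= 59.3000 MJ

59.3000 MJ


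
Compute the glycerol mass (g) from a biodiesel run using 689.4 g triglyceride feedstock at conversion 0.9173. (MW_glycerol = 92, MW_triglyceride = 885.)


glycerol = oil * conv * (92/885)
= 689.4 * 0.9173 * 92 / 885
= 65.7396 g

65.7396 g


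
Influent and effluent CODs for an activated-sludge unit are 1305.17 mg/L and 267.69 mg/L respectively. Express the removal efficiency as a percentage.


eta = (COD_in - COD_out) / COD_in * 100
= (1305.17 - 267.69) / 1305.17 * 100
= 79.4900%

79.4900%


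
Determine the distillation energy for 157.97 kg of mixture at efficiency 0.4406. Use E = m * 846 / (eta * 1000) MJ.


E = m * 846 / (eta * 1000)
= 157.97 * 846 / (0.4406 * 1000)
= 303.3196 MJ

303.3196 MJ


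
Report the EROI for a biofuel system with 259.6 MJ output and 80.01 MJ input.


EROI = E_out / E_in
= 259.6 / 80.01
= 3.2446

3.2446


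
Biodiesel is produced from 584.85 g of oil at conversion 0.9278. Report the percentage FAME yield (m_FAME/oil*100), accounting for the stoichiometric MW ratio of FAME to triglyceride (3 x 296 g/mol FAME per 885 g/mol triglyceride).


m_FAME = oil * conv * (3 * 296 / 885) = oil * conv * (888/885)
= 584.85 * 0.9278 * 888 / 885
= 544.4632 g
Y = m_FAME / oil * 100 = conv * (888/885) * 100
= 0.9278 * 888 / 885 * 100
= 93.09%

93.09%


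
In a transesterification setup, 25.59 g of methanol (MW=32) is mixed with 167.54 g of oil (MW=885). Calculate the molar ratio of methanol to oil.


Molar ratio = n_MeOH / n_oil = (MeOH/32) / (oil/885) = (MeOH * 885) / (32 * oil)
= (25.59 * 885) / (32 * 167.54)
= 4.2242

4.2242


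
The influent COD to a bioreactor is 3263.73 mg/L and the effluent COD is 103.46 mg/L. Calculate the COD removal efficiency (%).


eta = (COD_in - COD_out) / COD_in * 100
= (3263.73 - 103.46) / 3263.73 * 100
= 96.8300%

96.8300%


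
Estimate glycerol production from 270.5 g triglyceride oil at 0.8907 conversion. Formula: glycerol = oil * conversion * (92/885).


glycerol = oil * conv * (92/885)
= 270.5 * 0.8907 * 92 / 885
= 25.0463 g

25.0463 g


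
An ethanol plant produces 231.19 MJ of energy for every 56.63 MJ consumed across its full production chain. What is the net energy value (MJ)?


NEV = E_out - E_in
= 231.19 - 56.63
= 174.5600 MJ

174.5600 MJ


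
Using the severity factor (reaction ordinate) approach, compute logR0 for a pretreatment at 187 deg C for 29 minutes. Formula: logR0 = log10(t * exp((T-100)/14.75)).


logR0 = log10(t * exp((T - 100) / 14.75))
= log10(29 * exp((187 - 100) / 14.75))
= 4.0240

4.0240


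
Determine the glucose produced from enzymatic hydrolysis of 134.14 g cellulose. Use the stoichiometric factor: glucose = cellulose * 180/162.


glucose = cellulose * 180/162
= 134.14 * 180/162
= 149.0444 g

149.0444 g


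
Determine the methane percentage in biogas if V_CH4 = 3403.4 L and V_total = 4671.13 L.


CH4% = V_CH4 / V_total * 100
= 3403.4 / 4671.13 * 100
= 72.8603%

72.8603%


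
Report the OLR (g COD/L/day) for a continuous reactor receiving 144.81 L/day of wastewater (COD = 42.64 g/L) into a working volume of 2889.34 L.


OLR = Q * S / V
= 144.81 * 42.64 / 2889.34
= 2.1371 g/L/day

2.1371 g/L/day


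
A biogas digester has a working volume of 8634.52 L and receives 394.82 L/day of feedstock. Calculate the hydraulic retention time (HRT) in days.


HRT = V / Q
= 8634.52 / 394.82
= 21.8695 days

21.8695 days


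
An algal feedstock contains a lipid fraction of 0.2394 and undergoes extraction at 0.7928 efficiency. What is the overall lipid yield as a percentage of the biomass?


Y = lipid_content * extraction_eff * 100
= 0.2394 * 0.7928 * 100
= 18.9796%

18.9796%


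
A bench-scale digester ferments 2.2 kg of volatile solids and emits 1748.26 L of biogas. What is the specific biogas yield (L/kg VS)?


Y = V / VS
= 1748.26 / 2.2
= 794.6636 L/kg VS

794.6636 L/kg VS


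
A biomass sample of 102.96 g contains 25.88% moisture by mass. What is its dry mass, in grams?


Wd = Ww * (1 - MC/100)
= 102.96 * (1 - 25.88/100)
= 76.3140 g

76.3140 g


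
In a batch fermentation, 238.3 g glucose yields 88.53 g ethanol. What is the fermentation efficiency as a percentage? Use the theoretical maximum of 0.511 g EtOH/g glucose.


Fermentation efficiency = (actual / (0.511 * glucose)) * 100
= (88.53 / (0.511 * 238.3)) * 100
= 72.7019%

72.7019%


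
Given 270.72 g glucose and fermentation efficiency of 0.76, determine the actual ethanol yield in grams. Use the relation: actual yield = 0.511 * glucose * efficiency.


Actual ethanol: m = 0.511 * 270.72 * 0.76
m = 105.1368 g

105.1368 g


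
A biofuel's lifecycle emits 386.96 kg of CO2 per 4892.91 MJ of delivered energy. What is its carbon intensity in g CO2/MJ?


CI = CO2 * 1000 / E
= 386.96 * 1000 / 4892.91
= 79.0859 g CO2/MJ

79.0859 g CO2/MJ


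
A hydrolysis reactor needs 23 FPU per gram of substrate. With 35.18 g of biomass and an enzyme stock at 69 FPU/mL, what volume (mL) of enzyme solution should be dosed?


V = dosage * m_sub / activity
V = 23 * 35.18 / 69
V = 11.7267 mL

11.7267 mL


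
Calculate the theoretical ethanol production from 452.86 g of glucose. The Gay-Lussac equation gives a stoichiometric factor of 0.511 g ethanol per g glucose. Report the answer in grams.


Theoretical ethanol yield: m_EtOH = 0.511 * m_glucose
m_EtOH = 0.511 * 452.86 = 231.4115 g

231.4115 g


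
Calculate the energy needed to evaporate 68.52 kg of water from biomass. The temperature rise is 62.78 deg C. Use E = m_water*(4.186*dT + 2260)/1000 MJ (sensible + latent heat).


E = m_water * (4.186 * dT + 2260) / 1000
= 68.52 * (4.186 * 62.78 + 2260) / 1000
= 172.8621 MJ

172.8621 MJ


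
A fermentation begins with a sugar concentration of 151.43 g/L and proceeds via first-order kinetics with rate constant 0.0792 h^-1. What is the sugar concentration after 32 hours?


S = S0 * exp(-k * t)
S = 151.43 * exp(-0.0792 * 32)
S = 12.0098 g/L

12.0098 g/L


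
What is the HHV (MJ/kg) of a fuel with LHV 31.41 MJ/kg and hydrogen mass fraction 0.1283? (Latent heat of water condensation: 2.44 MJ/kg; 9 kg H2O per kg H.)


HHV = LHV + H_frac * 9 * 2.44
= 31.41 + 0.1283 * 9 * 2.44
= 34.2275 MJ/kg

34.2275 MJ/kg


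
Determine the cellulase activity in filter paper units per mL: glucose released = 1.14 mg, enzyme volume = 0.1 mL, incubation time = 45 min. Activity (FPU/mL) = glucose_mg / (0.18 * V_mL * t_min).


Activity = glucose_mg / (0.18 mg/umol * V_mL * t_min)
= 1.14 / (0.18 * 0.1 * 45)
= 1.4074 FPU/mL

1.4074 FPU/mL


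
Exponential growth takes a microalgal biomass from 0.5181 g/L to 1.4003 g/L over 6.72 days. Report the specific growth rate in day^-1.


mu = ln(X2/X1) / dt
= ln(1.4003/0.5181) / 6.72
= 0.1480 per day

0.1480 per day


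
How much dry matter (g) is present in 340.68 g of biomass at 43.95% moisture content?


Wd = Ww * (1 - MC/100)
= 340.68 * (1 - 43.95/100)
= 190.9511 g

190.9511 g


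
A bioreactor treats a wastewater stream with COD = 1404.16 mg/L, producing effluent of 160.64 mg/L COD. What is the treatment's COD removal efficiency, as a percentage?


eta = (COD_in - COD_out) / COD_in * 100
= (1404.16 - 160.64) / 1404.16 * 100
= 88.5597%

88.5597%


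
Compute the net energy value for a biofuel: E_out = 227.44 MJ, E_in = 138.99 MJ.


NEV = E_out - E_in
= 227.44 - 138.99
= 88.4500 MJ

88.4500 MJ


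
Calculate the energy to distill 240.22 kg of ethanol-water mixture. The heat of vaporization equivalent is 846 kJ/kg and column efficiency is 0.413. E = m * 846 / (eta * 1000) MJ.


E = m * 846 / (eta * 1000)
= 240.22 * 846 / (0.413 * 1000)
= 492.0729 MJ

492.0729 MJ


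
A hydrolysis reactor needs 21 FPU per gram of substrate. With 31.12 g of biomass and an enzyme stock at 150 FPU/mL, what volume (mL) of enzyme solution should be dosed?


V = dosage * m_sub / activity
V = 21 * 31.12 / 150
V = 4.3568 mL

4.3568 mL


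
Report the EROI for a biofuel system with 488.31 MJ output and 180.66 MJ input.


EROI = E_out / E_in
= 488.31 / 180.66
= 2.7029

2.7029


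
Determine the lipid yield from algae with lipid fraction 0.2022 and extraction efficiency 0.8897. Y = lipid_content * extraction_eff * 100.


Y = lipid_content * extraction_eff * 100
= 0.2022 * 0.8897 * 100
= 17.9897%

17.9897%


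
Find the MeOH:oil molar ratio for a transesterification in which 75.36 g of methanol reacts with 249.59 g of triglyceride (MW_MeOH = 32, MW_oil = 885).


Molar ratio = n_MeOH / n_oil = (MeOH/32) / (oil/885) = (MeOH * 885) / (32 * oil)
= (75.36 * 885) / (32 * 249.59)
= 8.3504

8.3504


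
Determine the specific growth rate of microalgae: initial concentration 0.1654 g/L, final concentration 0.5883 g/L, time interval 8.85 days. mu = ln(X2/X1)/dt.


mu = ln(X2/X1) / dt
= ln(0.5883/0.1654) / 8.85
= 0.1434 per day

0.1434 per day


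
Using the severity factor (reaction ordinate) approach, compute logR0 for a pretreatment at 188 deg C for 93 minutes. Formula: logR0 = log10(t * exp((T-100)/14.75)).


logR0 = log10(t * exp((T - 100) / 14.75))
= log10(93 * exp((188 - 100) / 14.75))
= 4.5595

4.5595


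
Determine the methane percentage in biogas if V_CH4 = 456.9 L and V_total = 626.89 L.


CH4% = V_CH4 / V_total * 100
= 456.9 / 626.89 * 100
= 72.8836%

72.8836%


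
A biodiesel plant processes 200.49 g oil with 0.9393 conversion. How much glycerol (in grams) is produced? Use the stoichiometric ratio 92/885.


glycerol = oil * conv * (92/885)
= 200.49 * 0.9393 * 92 / 885
= 19.5768 g

19.5768 g


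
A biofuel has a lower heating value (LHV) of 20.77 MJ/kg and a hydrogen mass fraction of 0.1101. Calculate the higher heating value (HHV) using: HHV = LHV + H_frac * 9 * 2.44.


HHV = LHV + H_frac * 9 * 2.44
= 20.77 + 0.1101 * 9 * 2.44
= 23.1878 MJ/kg

23.1878 MJ/kg


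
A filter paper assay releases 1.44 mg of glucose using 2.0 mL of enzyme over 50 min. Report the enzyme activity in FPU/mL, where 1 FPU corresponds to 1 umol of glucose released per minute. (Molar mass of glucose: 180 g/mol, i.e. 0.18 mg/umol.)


Activity = glucose_mg / (0.18 mg/umol * V_mL * t_min)
= 1.44 / (0.18 * 2.0 * 50)
= 0.0800 FPU/mL

0.0800 FPU/mL


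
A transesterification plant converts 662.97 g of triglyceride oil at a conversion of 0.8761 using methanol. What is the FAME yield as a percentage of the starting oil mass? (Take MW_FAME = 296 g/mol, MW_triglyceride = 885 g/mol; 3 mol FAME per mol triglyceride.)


m_FAME = oil * conv * (3 * 296 / 885) = oil * conv * (888/885)
= 662.97 * 0.8761 * 888 / 885
= 582.7969 g
Y = m_FAME / oil * 100 = conv * (888/885) * 100
= 0.8761 * 888 / 885 * 100
= 87.91%

87.91%


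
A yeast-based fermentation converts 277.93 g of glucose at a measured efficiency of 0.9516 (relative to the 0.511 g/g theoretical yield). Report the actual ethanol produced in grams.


Actual ethanol: m = 0.511 * 277.93 * 0.9516
m = 135.1484 g

135.1484 g


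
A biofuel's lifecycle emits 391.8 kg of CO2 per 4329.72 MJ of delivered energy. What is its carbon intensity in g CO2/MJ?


CI = CO2 * 1000 / E
= 391.8 * 1000 / 4329.72
= 90.4908 g CO2/MJ

90.4908 g CO2/MJ


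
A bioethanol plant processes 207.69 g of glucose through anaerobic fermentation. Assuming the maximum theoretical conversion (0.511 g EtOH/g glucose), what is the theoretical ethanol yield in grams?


Theoretical ethanol yield: m_EtOH = 0.511 * m_glucose
m_EtOH = 0.511 * 207.69 = 106.1296 g

106.1296 g


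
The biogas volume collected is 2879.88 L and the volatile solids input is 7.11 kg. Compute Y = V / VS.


Y = V / VS
= 2879.88 / 7.11
= 405.0464 L/kg VS

405.0464 L/kg VS


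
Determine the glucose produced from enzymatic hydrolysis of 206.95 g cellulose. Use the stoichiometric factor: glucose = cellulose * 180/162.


glucose = cellulose * 180/162
= 206.95 * 180/162
= 229.9444 g

229.9444 g


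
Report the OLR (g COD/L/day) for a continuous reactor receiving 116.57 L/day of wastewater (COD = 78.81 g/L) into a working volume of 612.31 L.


OLR = Q * S / V
= 116.57 * 78.81 / 612.31
= 15.0036 g/L/day

15.0036 g/L/day


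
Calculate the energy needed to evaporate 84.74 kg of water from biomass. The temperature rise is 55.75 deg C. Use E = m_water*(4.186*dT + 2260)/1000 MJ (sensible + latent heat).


E = m_water * (4.186 * dT + 2260) / 1000
= 84.74 * (4.186 * 55.75 + 2260) / 1000
= 211.2881 MJ

211.2881 MJ


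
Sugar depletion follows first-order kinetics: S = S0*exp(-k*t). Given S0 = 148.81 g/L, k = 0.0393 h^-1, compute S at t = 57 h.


S = S0 * exp(-k * t)
S = 148.81 * exp(-0.0393 * 57)
S = 15.8405 g/L

15.8405 g/L


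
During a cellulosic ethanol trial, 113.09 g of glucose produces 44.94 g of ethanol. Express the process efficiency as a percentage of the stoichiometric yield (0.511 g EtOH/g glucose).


Fermentation efficiency = (actual / (0.511 * glucose)) * 100
= (44.94 / (0.511 * 113.09)) * 100
= 77.7657%

77.7657%


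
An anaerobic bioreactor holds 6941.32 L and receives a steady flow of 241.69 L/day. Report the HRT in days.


HRT = V / Q
= 6941.32 / 241.69
= 28.7199 days

28.7199 days


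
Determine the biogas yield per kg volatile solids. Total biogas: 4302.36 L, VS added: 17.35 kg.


Y = V / VS
= 4302.36 / 17.35
= 247.9746 L/kg VS

247.9746 L/kg VS


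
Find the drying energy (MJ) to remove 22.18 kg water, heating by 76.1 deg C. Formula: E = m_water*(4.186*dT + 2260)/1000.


E = m_water * (4.186 * dT + 2260) / 1000
= 22.18 * (4.186 * 76.1 + 2260) / 1000
= 57.1923 MJ

57.1923 MJ


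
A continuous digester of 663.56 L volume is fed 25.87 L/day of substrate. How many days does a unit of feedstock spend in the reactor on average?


HRT = V / Q
= 663.56 / 25.87
= 25.6498 days

25.6498 days


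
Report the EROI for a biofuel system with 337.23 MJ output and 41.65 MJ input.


EROI = E_out / E_in
= 337.23 / 41.65
= 8.0968

8.0968


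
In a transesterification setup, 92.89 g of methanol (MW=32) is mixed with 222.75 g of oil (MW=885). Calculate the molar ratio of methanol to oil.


Molar ratio = n_MeOH / n_oil = (MeOH/32) / (oil/885) = (MeOH * 885) / (32 * oil)
= (92.89 * 885) / (32 * 222.75)
= 11.5331

11.5331


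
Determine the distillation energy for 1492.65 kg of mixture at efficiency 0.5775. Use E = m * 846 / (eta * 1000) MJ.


E = m * 846 / (eta * 1000)
= 1492.65 * 846 / (0.5775 * 1000)
= 2186.6353 MJ

2186.6353 MJ


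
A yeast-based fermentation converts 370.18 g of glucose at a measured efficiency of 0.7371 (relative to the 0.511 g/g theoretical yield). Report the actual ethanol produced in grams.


Actual ethanol: m = 0.511 * 370.18 * 0.7371
m = 139.4313 g

139.4313 g


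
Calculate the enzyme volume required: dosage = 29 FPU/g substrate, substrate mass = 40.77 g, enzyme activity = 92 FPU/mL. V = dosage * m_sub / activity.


V = dosage * m_sub / activity
V = 29 * 40.77 / 92
V = 12.8514 mL

12.8514 mL


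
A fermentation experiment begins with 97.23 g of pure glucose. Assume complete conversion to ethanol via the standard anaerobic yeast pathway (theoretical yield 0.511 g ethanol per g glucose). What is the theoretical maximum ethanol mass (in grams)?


Theoretical ethanol yield: m_EtOH = 0.511 * m_glucose
m_EtOH = 0.511 * 97.23 = 49.6845 g

49.6845 g


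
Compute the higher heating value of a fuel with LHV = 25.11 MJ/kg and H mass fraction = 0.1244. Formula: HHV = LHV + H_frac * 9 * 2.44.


HHV = LHV + H_frac * 9 * 2.44
= 25.11 + 0.1244 * 9 * 2.44
= 27.8418 MJ/kg

27.8418 MJ/kg


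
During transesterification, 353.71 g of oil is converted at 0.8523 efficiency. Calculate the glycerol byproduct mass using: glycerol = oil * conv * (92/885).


glycerol = oil * conv * (92/885)
= 353.71 * 0.8523 * 92 / 885
= 31.3389 g

31.3389 g


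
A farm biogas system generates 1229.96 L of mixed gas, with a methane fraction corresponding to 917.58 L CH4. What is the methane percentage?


CH4% = V_CH4 / V_total * 100
= 917.58 / 1229.96 * 100
= 74.6024%

74.6024%


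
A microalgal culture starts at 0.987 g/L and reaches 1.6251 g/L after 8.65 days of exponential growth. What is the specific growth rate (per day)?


mu = ln(X2/X1) / dt
= ln(1.6251/0.987) / 8.65
= 0.0576 per day

0.0576 per day


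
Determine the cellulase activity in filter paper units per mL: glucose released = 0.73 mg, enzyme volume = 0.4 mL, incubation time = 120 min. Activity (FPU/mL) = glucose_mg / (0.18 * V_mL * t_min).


Activity = glucose_mg / (0.18 mg/umol * V_mL * t_min)
= 0.73 / (0.18 * 0.4 * 120)
= 0.0845 FPU/mL

0.0845 FPU/mL
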